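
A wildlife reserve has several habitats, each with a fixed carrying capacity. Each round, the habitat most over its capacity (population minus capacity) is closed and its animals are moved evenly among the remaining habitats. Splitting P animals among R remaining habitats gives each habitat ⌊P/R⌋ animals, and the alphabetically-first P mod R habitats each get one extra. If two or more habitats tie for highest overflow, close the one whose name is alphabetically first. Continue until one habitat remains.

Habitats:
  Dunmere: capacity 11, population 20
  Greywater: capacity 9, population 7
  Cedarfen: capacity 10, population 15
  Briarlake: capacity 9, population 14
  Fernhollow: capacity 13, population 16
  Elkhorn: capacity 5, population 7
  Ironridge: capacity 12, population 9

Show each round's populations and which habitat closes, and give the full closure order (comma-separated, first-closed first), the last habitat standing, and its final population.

Closure order: Dunmere, Briarlake, Cedarfen, Fernhollow, Elkhorn, Greywater
Last habitat: Ironridge with 88 animals

Round 1: Briarlake=14 Cedarfen=15 Dunmere=20 Elkhorn=7 Fernhollow=16 Greywater=7 Ironridge=9 → close Dunmere (overflow 9)
  20÷6 = 3 each, +1 to first 2
Round 2: Briarlake=18 Cedarfen=19 Elkhorn=10 Fernhollow=19 Greywater=10 Ironridge=12 → close Briarlake (overflow 9)
  18÷5 = 3 each, +1 to first 3
Round 3: Cedarfen=23 Elkhorn=14 Fernhollow=23 Greywater=13 Ironridge=15 → close Cedarfen (overflow 13)
  23÷4 = 5 each, +1 to first 3
Round 4: Elkhorn=20 Fernhollow=29 Greywater=19 Ironridge=20 → close Fernhollow (overflow 16)
  29÷3 = 9 each, +1 to first 2
Round 5: Elkhorn=30 Greywater=29 Ironridge=29 → close Elkhorn (overflow 25)
  30÷2 = 15 each, +1 to first 0
Round 6: Greywater=44 Ironridge=44 → close Greywater (overflow 35)
  44÷1 = 44 each, +1 to first 0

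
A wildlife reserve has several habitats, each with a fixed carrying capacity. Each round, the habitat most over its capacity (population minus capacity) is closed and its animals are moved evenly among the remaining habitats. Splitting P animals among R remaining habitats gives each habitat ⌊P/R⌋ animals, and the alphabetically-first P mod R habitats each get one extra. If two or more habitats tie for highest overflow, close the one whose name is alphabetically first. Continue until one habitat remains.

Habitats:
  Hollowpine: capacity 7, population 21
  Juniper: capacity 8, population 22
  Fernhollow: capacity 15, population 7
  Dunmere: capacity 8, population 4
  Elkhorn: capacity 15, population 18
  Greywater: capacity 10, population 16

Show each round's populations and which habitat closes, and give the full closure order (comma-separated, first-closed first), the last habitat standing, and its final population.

Round 1: Dunmere=4 Elkhorn=18 Fernhollow=7 Greywater=16 Hollowpine=21 Juniper=22 → close Hollowpine (overflow 14)
  21÷5 = 4 each, +1 to first 1
Round 2: Dunmere=9 Elkhorn=22 Fernhollow=11 Greywater=20 Juniper=26 → close Juniper (overflow 18)
  26÷4 = 6 each, +1 to first 2
Round 3: Dunmere=16 Elkhorn=29 Fernhollow=17 Greywater=26 → close Greywater (overflow 16)
  26÷3 = 8 each, +1 to first 2
Round 4: Dunmere=25 Elkhorn=38 Fernhollow=25 → close Elkhorn (overflow 23)
  38÷2 = 19 each, +1 to first 0
Round 5: Dunmere=44 Fernhollow=44 → close Dunmere (overflow 36)
  44÷1 = 44 each, +1 to first 0

Closure order: Hollowpine, Juniper, Greywater, Elkhorn, Dunmere
Last habitat: Fernhollow with 88 animals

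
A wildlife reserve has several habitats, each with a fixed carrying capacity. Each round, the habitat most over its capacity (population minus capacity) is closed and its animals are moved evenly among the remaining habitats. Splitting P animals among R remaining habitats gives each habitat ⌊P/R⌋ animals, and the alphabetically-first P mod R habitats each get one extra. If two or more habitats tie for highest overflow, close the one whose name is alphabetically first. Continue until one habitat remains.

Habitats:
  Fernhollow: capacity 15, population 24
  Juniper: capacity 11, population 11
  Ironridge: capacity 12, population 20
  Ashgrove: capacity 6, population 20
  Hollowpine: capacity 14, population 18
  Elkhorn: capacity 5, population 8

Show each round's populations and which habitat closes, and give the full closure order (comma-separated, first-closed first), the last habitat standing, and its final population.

Closure order: Ashgrove, Fernhollow, Ironridge, Elkhorn, Hollowpine
Last habitat: Juniper with 101 animals

Round 1: Ashgrove=20 Elkhorn=8 Fernhollow=24 Hollowpine=18 Ironridge=20 Juniper=11 → close Ashgrove (overflow 14)
  20÷5 = 4 each, +1 to first 0
Round 2: Elkhorn=12 Fernhollow=28 Hollowpine=22 Ironridge=24 Juniper=15 → close Fernhollow (overflow 13)
  28÷4 = 7 each, +1 to first 0
Round 3: Elkhorn=19 Hollowpine=29 Ironridge=31 Juniper=22 → close Ironridge (overflow 19)
  31÷3 = 10 each, +1 to first 1
Round 4: Elkhorn=30 Hollowpine=39 Juniper=32 → close Elkhorn (overflow 25)
  30÷2 = 15 each, +1 to first 0
Round 5: Hollowpine=54 Juniper=47 → close Hollowpine (overflow 40)
  54÷1 = 54 each, +1 to first 0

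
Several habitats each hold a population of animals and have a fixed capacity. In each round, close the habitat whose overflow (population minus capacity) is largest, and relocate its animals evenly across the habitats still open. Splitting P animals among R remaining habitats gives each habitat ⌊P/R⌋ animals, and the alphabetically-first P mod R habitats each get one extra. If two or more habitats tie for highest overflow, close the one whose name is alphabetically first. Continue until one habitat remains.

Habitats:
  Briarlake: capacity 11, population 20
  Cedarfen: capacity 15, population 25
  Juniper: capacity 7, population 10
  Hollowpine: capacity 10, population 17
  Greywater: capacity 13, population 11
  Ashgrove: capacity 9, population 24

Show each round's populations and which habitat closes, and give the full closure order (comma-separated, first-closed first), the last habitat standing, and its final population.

Closure order: Ashgrove, Cedarfen, Briarlake, Hollowpine, Juniper
Last habitat: Greywater with 107 animals

Round 1: Ashgrove=24 Briarlake=20 Cedarfen=25 Greywater=11 Hollowpine=17 Juniper=10 → close Ashgrove (overflow 15)
  24÷5 = 4 each, +1 to first 4
Round 2: Briarlake=25 Cedarfen=30 Greywater=16 Hollowpine=22 Juniper=14 → close Cedarfen (overflow 15)
  30÷4 = 7 each, +1 to first 2
Round 3: Briarlake=33 Greywater=24 Hollowpine=29 Juniper=21 → close Briarlake (overflow 22)
  33÷3 = 11 each, +1 to first 0
Round 4: Greywater=35 Hollowpine=40 Juniper=32 → close Hollowpine (overflow 30)
  40÷2 = 20 each, +1 to first 0
Round 5: Greywater=55 Juniper=52 → close Juniper (overflow 45)
  52÷1 = 52 each, +1 to first 0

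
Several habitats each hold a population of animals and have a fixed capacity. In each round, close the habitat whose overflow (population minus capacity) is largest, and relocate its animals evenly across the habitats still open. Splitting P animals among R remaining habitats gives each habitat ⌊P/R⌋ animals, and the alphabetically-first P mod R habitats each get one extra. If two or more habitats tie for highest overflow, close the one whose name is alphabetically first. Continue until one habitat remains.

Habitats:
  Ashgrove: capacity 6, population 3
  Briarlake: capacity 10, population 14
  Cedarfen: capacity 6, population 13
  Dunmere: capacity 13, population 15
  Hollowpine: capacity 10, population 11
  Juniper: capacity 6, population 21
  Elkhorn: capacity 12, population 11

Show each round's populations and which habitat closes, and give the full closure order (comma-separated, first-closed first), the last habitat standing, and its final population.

Round 1: Ashgrove=3 Briarlake=14 Cedarfen=13 Dunmere=15 Elkhorn=11 Hollowpine=11 Juniper=21 → close Juniper (overflow 15)
  21÷6 = 3 each, +1 to first 3
Round 2: Ashgrove=7 Briarlake=18 Cedarfen=17 Dunmere=18 Elkhorn=14 Hollowpine=14 → close Cedarfen (overflow 11)
  17÷5 = 3 each, +1 to first 2
Round 3: Ashgrove=11 Briarlake=22 Dunmere=21 Elkhorn=17 Hollowpine=17 → close Briarlake (overflow 12)
  22÷4 = 5 each, +1 to first 2
Round 4: Ashgrove=17 Dunmere=27 Elkhorn=22 Hollowpine=22 → close Dunmere (overflow 14)
  27÷3 = 9 each, +1 to first 0
Round 5: Ashgrove=26 Elkhorn=31 Hollowpine=31 → close Hollowpine (overflow 21)
  31÷2 = 15 each, +1 to first 1
Round 6: Ashgrove=42 Elkhorn=46 → close Ashgrove (overflow 36)
  42÷1 = 42 each, +1 to first 0

Closure order: Juniper, Cedarfen, Briarlake, Dunmere, Hollowpine, Ashgrove
Last habitat: Elkhorn with 88 animals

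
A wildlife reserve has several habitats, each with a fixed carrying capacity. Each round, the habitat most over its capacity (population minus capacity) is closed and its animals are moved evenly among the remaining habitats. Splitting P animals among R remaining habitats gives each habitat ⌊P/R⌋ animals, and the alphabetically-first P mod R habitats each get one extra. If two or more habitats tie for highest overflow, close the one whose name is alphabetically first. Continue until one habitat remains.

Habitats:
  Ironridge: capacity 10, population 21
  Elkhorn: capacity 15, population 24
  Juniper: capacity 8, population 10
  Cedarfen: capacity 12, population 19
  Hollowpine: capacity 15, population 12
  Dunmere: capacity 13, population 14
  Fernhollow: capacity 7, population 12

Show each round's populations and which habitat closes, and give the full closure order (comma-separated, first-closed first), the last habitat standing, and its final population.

Round 1: Cedarfen=19 Dunmere=14 Elkhorn=24 Fernhollow=12 Hollowpine=12 Ironridge=21 Juniper=10 → close Ironridge (overflow 11)
  21÷6 = 3 each, +1 to first 3
Round 2: Cedarfen=23 Dunmere=18 Elkhorn=28 Fernhollow=15 Hollowpine=15 Juniper=13 → close Elkhorn (overflow 13)
  28÷5 = 5 each, +1 to first 3
Round 3: Cedarfen=29 Dunmere=24 Fernhollow=21 Hollowpine=20 Juniper=18 → close Cedarfen (overflow 17)
  29÷4 = 7 each, +1 to first 1
Round 4: Dunmere=32 Fernhollow=28 Hollowpine=27 Juniper=25 → close Fernhollow (overflow 21)
  28÷3 = 9 each, +1 to first 1
Round 5: Dunmere=42 Hollowpine=36 Juniper=34 → close Dunmere (overflow 29)
  42÷2 = 21 each, +1 to first 0
Round 6: Hollowpine=57 Juniper=55 → close Juniper (overflow 47)
  55÷1 = 55 each, +1 to first 0

Closure order: Ironridge, Elkhorn, Cedarfen, Fernhollow, Dunmere, Juniper
Last habitat: Hollowpine with 112 animals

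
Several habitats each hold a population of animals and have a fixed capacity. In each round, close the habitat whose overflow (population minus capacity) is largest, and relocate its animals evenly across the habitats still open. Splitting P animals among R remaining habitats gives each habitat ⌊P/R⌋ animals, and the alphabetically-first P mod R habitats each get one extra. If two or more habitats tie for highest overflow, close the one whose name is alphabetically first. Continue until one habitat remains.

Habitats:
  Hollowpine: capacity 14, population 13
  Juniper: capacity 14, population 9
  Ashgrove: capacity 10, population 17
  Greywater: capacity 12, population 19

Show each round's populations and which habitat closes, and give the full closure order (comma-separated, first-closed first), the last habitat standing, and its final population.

Round 1: Ashgrove=17 Greywater=19 Hollowpine=13 Juniper=9 → close Ashgrove (overflow 7)
  17÷3 = 5 each, +1 to first 2
Round 2: Greywater=25 Hollowpine=19 Juniper=14 → close Greywater (overflow 13)
  25÷2 = 12 each, +1 to first 1
Round 3: Hollowpine=32 Juniper=26 → close Hollowpine (overflow 18)
  32÷1 = 32 each, +1 to first 0

Closure order: Ashgrove, Greywater, Hollowpine
Last habitat: Juniper with 58 animals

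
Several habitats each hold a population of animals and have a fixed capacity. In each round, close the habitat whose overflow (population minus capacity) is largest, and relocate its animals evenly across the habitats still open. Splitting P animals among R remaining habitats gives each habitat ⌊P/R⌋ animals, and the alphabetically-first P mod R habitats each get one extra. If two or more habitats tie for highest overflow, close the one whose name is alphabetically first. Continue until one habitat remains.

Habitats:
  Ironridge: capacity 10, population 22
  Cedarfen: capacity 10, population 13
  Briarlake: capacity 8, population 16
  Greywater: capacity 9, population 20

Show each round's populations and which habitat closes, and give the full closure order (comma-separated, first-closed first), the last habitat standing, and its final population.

Round 1: Briarlake=16 Cedarfen=13 Greywater=20 Ironridge=22 → close Ironridge (overflow 12)
  22÷3 = 7 each, +1 to first 1
Round 2: Briarlake=24 Cedarfen=20 Greywater=27 → close Greywater (overflow 18)
  27÷2 = 13 each, +1 to first 1
Round 3: Briarlake=38 Cedarfen=33 → close Briarlake (overflow 30)
  38÷1 = 38 each, +1 to first 0

Closure order: Ironridge, Greywater, Briarlake
Last habitat: Cedarfen with 71 animals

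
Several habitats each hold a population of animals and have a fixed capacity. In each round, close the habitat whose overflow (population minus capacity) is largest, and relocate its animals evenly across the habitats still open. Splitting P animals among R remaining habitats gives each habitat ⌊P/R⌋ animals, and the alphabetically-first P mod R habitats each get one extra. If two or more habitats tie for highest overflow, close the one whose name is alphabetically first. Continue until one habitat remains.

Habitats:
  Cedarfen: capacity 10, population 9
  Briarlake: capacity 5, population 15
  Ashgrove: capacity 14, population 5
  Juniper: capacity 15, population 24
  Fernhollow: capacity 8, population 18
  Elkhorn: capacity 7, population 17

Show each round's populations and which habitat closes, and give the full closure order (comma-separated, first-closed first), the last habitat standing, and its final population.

Closure order: Briarlake, Elkhorn, Fernhollow, Juniper, Cedarfen
Last habitat: Ashgrove with 88 animals

Round 1: Ashgrove=5 Briarlake=15 Cedarfen=9 Elkhorn=17 Fernhollow=18 Juniper=24 → close Briarlake (overflow 10)
  15÷5 = 3 each, +1 to first 0
Round 2: Ashgrove=8 Cedarfen=12 Elkhorn=20 Fernhollow=21 Juniper=27 → close Elkhorn (overflow 13)
  20÷4 = 5 each, +1 to first 0
Round 3: Ashgrove=13 Cedarfen=17 Fernhollow=26 Juniper=32 → close Fernhollow (overflow 18)
  26÷3 = 8 each, +1 to first 2
Round 4: Ashgrove=22 Cedarfen=26 Juniper=40 → close Juniper (overflow 25)
  40÷2 = 20 each, +1 to first 0
Round 5: Ashgrove=42 Cedarfen=46 → close Cedarfen (overflow 36)
  46÷1 = 46 each, +1 to first 0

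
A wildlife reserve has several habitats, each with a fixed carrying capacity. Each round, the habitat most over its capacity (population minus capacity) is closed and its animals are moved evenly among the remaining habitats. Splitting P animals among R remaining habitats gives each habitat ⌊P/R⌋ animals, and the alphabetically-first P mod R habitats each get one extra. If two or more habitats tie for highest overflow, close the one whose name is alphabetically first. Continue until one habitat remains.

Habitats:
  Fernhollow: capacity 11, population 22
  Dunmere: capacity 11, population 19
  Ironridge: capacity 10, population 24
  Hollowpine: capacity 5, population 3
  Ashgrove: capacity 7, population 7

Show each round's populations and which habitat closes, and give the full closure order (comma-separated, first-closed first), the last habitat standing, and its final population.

Closure order: Ironridge, Fernhollow, Dunmere, Ashgrove
Last habitat: Hollowpine with 75 animals

Round 1: Ashgrove=7 Dunmere=19 Fernhollow=22 Hollowpine=3 Ironridge=24 → close Ironridge (overflow 14)
  24÷4 = 6 each, +1 to first 0
Round 2: Ashgrove=13 Dunmere=25 Fernhollow=28 Hollowpine=9 → close Fernhollow (overflow 17)
  28÷3 = 9 each, +1 to first 1
Round 3: Ashgrove=23 Dunmere=34 Hollowpine=18 → close Dunmere (overflow 23)
  34÷2 = 17 each, +1 to first 0
Round 4: Ashgrove=40 Hollowpine=35 → close Ashgrove (overflow 33)
  40÷1 = 40 each, +1 to first 0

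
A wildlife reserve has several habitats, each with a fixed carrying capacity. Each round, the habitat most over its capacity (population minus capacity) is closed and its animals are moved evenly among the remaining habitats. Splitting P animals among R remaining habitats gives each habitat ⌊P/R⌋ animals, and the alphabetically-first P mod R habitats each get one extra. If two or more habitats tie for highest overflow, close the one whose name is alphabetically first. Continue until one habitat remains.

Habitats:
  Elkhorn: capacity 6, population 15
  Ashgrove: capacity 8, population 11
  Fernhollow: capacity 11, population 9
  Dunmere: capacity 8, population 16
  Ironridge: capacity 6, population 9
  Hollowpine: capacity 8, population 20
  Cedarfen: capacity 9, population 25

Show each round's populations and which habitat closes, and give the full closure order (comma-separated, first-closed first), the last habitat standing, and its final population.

Round 1: Ashgrove=11 Cedarfen=25 Dunmere=16 Elkhorn=15 Fernhollow=9 Hollowpine=20 Ironridge=9 → close Cedarfen (overflow 16)
  25÷6 = 4 each, +1 to first 1
Round 2: Ashgrove=16 Dunmere=20 Elkhorn=19 Fernhollow=13 Hollowpine=24 Ironridge=13 → close Hollowpine (overflow 16)
  24÷5 = 4 each, +1 to first 4
Round 3: Ashgrove=21 Dunmere=25 Elkhorn=24 Fernhollow=18 Ironridge=17 → close Elkhorn (overflow 18)
  24÷4 = 6 each, +1 to first 0
Round 4: Ashgrove=27 Dunmere=31 Fernhollow=24 Ironridge=23 → close Dunmere (overflow 23)
  31÷3 = 10 each, +1 to first 1
Round 5: Ashgrove=38 Fernhollow=34 Ironridge=33 → close Ashgrove (overflow 30)
  38÷2 = 19 each, +1 to first 0
Round 6: Fernhollow=53 Ironridge=52 → close Ironridge (overflow 46)
  52÷1 = 52 each, +1 to first 0

Closure order: Cedarfen, Hollowpine, Elkhorn, Dunmere, Ashgrove, Ironridge
Last habitat: Fernhollow with 105 animals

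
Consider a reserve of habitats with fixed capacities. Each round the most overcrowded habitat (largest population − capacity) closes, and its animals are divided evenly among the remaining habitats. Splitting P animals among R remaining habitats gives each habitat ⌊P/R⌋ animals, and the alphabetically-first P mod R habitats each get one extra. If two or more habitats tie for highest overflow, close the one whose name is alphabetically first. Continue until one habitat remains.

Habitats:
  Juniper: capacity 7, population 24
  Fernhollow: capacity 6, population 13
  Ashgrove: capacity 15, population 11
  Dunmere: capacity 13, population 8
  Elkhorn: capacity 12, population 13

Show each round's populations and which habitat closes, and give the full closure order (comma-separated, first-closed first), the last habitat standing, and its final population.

Round 1: Ashgrove=11 Dunmere=8 Elkhorn=13 Fernhollow=13 Juniper=24 → close Juniper (overflow 17)
  24÷4 = 6 each, +1 to first 0
Round 2: Ashgrove=17 Dunmere=14 Elkhorn=19 Fernhollow=19 → close Fernhollow (overflow 13)
  19÷3 = 6 each, +1 to first 1
Round 3: Ashgrove=24 Dunmere=20 Elkhorn=25 → close Elkhorn (overflow 13)
  25÷2 = 12 each, +1 to first 1
Round 4: Ashgrove=37 Dunmere=32 → close Ashgrove (overflow 22)
  37÷1 = 37 each, +1 to first 0

Closure order: Juniper, Fernhollow, Elkhorn, Ashgrove
Last habitat: Dunmere with 69 animals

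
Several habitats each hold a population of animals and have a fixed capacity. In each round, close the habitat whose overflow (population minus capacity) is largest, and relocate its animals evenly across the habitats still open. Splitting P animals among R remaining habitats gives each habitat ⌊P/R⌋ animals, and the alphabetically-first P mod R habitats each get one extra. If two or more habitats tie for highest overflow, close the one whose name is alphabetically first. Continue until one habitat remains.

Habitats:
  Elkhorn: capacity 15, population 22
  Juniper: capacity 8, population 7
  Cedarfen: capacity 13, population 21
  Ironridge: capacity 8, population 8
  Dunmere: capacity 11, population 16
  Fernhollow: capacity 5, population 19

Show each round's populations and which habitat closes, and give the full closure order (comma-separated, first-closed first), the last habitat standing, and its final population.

Round 1: Cedarfen=21 Dunmere=16 Elkhorn=22 Fernhollow=19 Ironridge=8 Juniper=7 → close Fernhollow (overflow 14)
  19÷5 = 3 each, +1 to first 4
Round 2: Cedarfen=25 Dunmere=20 Elkhorn=26 Ironridge=12 Juniper=10 → close Cedarfen (overflow 12)
  25÷4 = 6 each, +1 to first 1
Round 3: Dunmere=27 Elkhorn=32 Ironridge=18 Juniper=16 → close Elkhorn (overflow 17)
  32÷3 = 10 each, +1 to first 2
Round 4: Dunmere=38 Ironridge=29 Juniper=26 → close Dunmere (overflow 27)
  38÷2 = 19 each, +1 to first 0
Round 5: Ironridge=48 Juniper=45 → close Ironridge (overflow 40)
  48÷1 = 48 each, +1 to first 0

Closure order: Fernhollow, Cedarfen, Elkhorn, Dunmere, Ironridge
Last habitat: Juniper with 93 animals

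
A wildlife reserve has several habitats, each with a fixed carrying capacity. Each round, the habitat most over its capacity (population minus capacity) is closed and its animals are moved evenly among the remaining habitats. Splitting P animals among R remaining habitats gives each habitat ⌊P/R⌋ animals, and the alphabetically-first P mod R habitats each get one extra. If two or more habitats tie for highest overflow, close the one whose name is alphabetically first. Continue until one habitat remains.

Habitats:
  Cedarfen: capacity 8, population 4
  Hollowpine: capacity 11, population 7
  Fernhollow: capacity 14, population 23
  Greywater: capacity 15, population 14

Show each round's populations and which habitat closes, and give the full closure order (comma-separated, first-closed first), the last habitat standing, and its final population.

Round 1: Cedarfen=4 Fernhollow=23 Greywater=14 Hollowpine=7 → close Fernhollow (overflow 9)
  23÷3 = 7 each, +1 to first 2
Round 2: Cedarfen=12 Greywater=22 Hollowpine=14 → close Greywater (overflow 7)
  22÷2 = 11 each, +1 to first 0
Round 3: Cedarfen=23 Hollowpine=25 → close Cedarfen (overflow 15)
  23÷1 = 23 each, +1 to first 0

Closure order: Fernhollow, Greywater, Cedarfen
Last habitat: Hollowpine with 48 animals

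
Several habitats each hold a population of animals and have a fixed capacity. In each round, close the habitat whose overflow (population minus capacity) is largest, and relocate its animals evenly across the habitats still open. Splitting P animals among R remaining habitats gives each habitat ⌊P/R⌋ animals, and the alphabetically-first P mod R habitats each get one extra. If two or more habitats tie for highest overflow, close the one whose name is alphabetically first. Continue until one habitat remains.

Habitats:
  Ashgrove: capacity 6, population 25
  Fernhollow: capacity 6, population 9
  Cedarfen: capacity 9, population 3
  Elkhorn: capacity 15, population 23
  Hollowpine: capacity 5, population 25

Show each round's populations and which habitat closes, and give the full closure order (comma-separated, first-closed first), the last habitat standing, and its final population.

Closure order: Hollowpine, Ashgrove, Elkhorn, Fernhollow
Last habitat: Cedarfen with 85 animals

Round 1: Ashgrove=25 Cedarfen=3 Elkhorn=23 Fernhollow=9 Hollowpine=25 → close Hollowpine (overflow 20)
  25÷4 = 6 each, +1 to first 1
Round 2: Ashgrove=32 Cedarfen=9 Elkhorn=29 Fernhollow=15 → close Ashgrove (overflow 26)
  32÷3 = 10 each, +1 to first 2
Round 3: Cedarfen=20 Elkhorn=40 Fernhollow=25 → close Elkhorn (overflow 25)
  40÷2 = 20 each, +1 to first 0
Round 4: Cedarfen=40 Fernhollow=45 → close Fernhollow (overflow 39)
  45÷1 = 45 each, +1 to first 0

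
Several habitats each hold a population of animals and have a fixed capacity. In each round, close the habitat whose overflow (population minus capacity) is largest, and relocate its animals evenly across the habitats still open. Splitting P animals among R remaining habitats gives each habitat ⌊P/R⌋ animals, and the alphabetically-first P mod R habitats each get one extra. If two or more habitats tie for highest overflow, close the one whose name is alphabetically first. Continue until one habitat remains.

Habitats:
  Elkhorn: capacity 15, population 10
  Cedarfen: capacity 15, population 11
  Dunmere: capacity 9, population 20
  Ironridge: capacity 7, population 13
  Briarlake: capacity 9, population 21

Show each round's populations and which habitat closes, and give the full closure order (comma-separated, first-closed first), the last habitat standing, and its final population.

Round 1: Briarlake=21 Cedarfen=11 Dunmere=20 Elkhorn=10 Ironridge=13 → close Briarlake (overflow 12)
  21÷4 = 5 each, +1 to first 1
Round 2: Cedarfen=17 Dunmere=25 Elkhorn=15 Ironridge=18 → close Dunmere (overflow 16)
  25÷3 = 8 each, +1 to first 1
Round 3: Cedarfen=26 Elkhorn=23 Ironridge=26 → close Ironridge (overflow 19)
  26÷2 = 13 each, +1 to first 0
Round 4: Cedarfen=39 Elkhorn=36 → close Cedarfen (overflow 24)
  39÷1 = 39 each, +1 to first 0

Closure order: Briarlake, Dunmere, Ironridge, Cedarfen
Last habitat: Elkhorn with 75 animals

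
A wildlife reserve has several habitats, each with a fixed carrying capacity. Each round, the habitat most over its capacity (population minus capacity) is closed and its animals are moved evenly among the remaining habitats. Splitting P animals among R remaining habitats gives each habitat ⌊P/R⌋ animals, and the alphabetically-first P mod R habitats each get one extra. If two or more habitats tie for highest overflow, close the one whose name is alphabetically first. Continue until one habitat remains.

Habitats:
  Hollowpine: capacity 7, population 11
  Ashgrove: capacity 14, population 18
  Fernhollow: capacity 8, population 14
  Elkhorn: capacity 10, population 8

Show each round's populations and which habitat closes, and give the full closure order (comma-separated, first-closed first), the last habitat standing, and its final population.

Round 1: Ashgrove=18 Elkhorn=8 Fernhollow=14 Hollowpine=11 → close Fernhollow (overflow 6)
  14÷3 = 4 each, +1 to first 2
Round 2: Ashgrove=23 Elkhorn=13 Hollowpine=15 → close Ashgrove (overflow 9)
  23÷2 = 11 each, +1 to first 1
Round 3: Elkhorn=25 Hollowpine=26 → close Hollowpine (overflow 19)
  26÷1 = 26 each, +1 to first 0

Closure order: Fernhollow, Ashgrove, Hollowpine
Last habitat: Elkhorn with 51 animals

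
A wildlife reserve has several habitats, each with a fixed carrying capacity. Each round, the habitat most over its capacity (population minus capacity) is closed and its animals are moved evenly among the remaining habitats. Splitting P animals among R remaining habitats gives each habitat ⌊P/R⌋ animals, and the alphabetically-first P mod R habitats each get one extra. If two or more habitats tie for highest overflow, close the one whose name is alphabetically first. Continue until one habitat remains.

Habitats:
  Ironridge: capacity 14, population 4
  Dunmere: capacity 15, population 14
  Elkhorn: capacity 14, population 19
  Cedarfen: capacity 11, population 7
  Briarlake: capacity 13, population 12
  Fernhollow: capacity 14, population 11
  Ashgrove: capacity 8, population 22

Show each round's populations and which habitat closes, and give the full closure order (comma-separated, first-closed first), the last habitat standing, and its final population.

Round 1: Ashgrove=22 Briarlake=12 Cedarfen=7 Dunmere=14 Elkhorn=19 Fernhollow=11 Ironridge=4 → close Ashgrove (overflow 14)
  22÷6 = 3 each, +1 to first 4
Round 2: Briarlake=16 Cedarfen=11 Dunmere=18 Elkhorn=23 Fernhollow=14 Ironridge=7 → close Elkhorn (overflow 9)
  23÷5 = 4 each, +1 to first 3
Round 3: Briarlake=21 Cedarfen=16 Dunmere=23 Fernhollow=18 Ironridge=11 → close Briarlake (overflow 8)
  21÷4 = 5 each, +1 to first 1
Round 4: Cedarfen=22 Dunmere=28 Fernhollow=23 Ironridge=16 → close Dunmere (overflow 13)
  28÷3 = 9 each, +1 to first 1
Round 5: Cedarfen=32 Fernhollow=32 Ironridge=25 → close Cedarfen (overflow 21)
  32÷2 = 16 each, +1 to first 0
Round 6: Fernhollow=48 Ironridge=41 → close Fernhollow (overflow 34)
  48÷1 = 48 each, +1 to first 0

Closure order: Ashgrove, Elkhorn, Briarlake, Dunmere, Cedarfen, Fernhollow
Last habitat: Ironridge with 89 animals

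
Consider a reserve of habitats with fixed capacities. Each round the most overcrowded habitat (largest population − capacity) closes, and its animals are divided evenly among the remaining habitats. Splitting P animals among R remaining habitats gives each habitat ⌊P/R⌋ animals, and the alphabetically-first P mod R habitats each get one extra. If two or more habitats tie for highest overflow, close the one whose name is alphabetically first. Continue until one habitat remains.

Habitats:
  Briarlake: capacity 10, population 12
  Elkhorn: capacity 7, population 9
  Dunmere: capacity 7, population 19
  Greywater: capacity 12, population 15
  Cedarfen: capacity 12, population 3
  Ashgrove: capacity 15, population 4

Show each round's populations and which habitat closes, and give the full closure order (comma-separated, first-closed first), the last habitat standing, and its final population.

Round 1: Ashgrove=4 Briarlake=12 Cedarfen=3 Dunmere=19 Elkhorn=9 Greywater=15 → close Dunmere (overflow 12)
  19÷5 = 3 each, +1 to first 4
Round 2: Ashgrove=8 Briarlake=16 Cedarfen=7 Elkhorn=13 Greywater=18 → close Briarlake (overflow 6)
  16÷4 = 4 each, +1 to first 0
Round 3: Ashgrove=12 Cedarfen=11 Elkhorn=17 Greywater=22 → close Elkhorn (overflow 10)
  17÷3 = 5 each, +1 to first 2
Round 4: Ashgrove=18 Cedarfen=17 Greywater=27 → close Greywater (overflow 15)
  27÷2 = 13 each, +1 to first 1
Round 5: Ashgrove=32 Cedarfen=30 → close Cedarfen (overflow 18)
  30÷1 = 30 each, +1 to first 0

Closure order: Dunmere, Briarlake, Elkhorn, Greywater, Cedarfen
Last habitat: Ashgrove with 62 animals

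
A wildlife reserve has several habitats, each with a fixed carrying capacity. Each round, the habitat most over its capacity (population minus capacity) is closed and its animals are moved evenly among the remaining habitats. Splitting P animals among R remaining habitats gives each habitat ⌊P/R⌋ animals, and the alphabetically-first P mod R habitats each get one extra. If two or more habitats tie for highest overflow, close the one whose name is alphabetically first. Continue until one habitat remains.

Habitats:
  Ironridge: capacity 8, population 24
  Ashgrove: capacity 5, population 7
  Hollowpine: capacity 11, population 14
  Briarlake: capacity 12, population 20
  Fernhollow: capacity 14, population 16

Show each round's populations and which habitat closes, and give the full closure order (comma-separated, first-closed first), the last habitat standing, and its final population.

Closure order: Ironridge, Briarlake, Ashgrove, Fernhollow
Last habitat: Hollowpine with 81 animals

Round 1: Ashgrove=7 Briarlake=20 Fernhollow=16 Hollowpine=14 Ironridge=24 → close Ironridge (overflow 16)
  24÷4 = 6 each, +1 to first 0
Round 2: Ashgrove=13 Briarlake=26 Fernhollow=22 Hollowpine=20 → close Briarlake (overflow 14)
  26÷3 = 8 each, +1 to first 2
Round 3: Ashgrove=22 Fernhollow=31 Hollowpine=28 → close Ashgrove (overflow 17)
  22÷2 = 11 each, +1 to first 0
Round 4: Fernhollow=42 Hollowpine=39 → close Fernhollow (overflow 28)
  42÷1 = 42 each, +1 to first 0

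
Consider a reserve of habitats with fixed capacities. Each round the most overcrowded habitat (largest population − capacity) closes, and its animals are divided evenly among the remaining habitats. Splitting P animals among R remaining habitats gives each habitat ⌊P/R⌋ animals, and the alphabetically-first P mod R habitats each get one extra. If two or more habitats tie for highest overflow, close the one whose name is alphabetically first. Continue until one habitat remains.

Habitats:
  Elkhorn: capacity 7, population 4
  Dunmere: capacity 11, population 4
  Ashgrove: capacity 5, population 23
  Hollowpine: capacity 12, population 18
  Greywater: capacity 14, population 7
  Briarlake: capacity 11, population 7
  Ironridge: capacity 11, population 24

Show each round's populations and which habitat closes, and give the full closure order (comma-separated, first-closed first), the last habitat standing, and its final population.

Round 1: Ashgrove=23 Briarlake=7 Dunmere=4 Elkhorn=4 Greywater=7 Hollowpine=18 Ironridge=24 → close Ashgrove (overflow 18)
  23÷6 = 3 each, +1 to first 5
Round 2: Briarlake=11 Dunmere=8 Elkhorn=8 Greywater=11 Hollowpine=22 Ironridge=27 → close Ironridge (overflow 16)
  27÷5 = 5 each, +1 to first 2
Round 3: Briarlake=17 Dunmere=14 Elkhorn=13 Greywater=16 Hollowpine=27 → close Hollowpine (overflow 15)
  27÷4 = 6 each, +1 to first 3
Round 4: Briarlake=24 Dunmere=21 Elkhorn=20 Greywater=22 → close Briarlake (overflow 13)
  24÷3 = 8 each, +1 to first 0
Round 5: Dunmere=29 Elkhorn=28 Greywater=30 → close Elkhorn (overflow 21)
  28÷2 = 14 each, +1 to first 0
Round 6: Dunmere=43 Greywater=44 → close Dunmere (overflow 32)
  43÷1 = 43 each, +1 to first 0

Closure order: Ashgrove, Ironridge, Hollowpine, Briarlake, Elkhorn, Dunmere
Last habitat: Greywater with 87 animals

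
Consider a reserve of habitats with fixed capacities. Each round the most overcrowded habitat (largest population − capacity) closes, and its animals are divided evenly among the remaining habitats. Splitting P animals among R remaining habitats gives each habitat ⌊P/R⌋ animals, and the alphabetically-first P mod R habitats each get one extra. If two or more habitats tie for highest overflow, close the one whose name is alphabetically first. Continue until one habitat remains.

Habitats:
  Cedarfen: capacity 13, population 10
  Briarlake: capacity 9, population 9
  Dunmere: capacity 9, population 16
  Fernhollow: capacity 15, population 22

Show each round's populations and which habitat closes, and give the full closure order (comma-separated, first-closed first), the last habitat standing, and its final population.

Round 1: Briarlake=9 Cedarfen=10 Dunmere=16 Fernhollow=22 → close Dunmere (overflow 7)
  16÷3 = 5 each, +1 to first 1
Round 2: Briarlake=15 Cedarfen=15 Fernhollow=27 → close Fernhollow (overflow 12)
  27÷2 = 13 each, +1 to first 1
Round 3: Briarlake=29 Cedarfen=28 → close Briarlake (overflow 20)
  29÷1 = 29 each, +1 to first 0

Closure order: Dunmere, Fernhollow, Briarlake
Last habitat: Cedarfen with 57 animals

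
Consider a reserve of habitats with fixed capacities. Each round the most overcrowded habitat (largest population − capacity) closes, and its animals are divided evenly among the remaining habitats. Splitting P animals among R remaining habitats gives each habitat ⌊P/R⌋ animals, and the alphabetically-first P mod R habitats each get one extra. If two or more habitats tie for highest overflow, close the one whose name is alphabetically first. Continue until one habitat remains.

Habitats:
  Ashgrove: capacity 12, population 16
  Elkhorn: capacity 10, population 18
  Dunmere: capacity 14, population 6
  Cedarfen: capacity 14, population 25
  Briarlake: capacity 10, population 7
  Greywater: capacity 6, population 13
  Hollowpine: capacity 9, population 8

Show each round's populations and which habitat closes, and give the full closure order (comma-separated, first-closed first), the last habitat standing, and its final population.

Closure order: Cedarfen, Elkhorn, Greywater, Ashgrove, Briarlake, Hollowpine
Last habitat: Dunmere with 93 animals

Round 1: Ashgrove=16 Briarlake=7 Cedarfen=25 Dunmere=6 Elkhorn=18 Greywater=13 Hollowpine=8 → close Cedarfen (overflow 11)
  25÷6 = 4 each, +1 to first 1
Round 2: Ashgrove=21 Briarlake=11 Dunmere=10 Elkhorn=22 Greywater=17 Hollowpine=12 → close Elkhorn (overflow 12)
  22÷5 = 4 each, +1 to first 2
Round 3: Ashgrove=26 Briarlake=16 Dunmere=14 Greywater=21 Hollowpine=16 → close Greywater (overflow 15)
  21÷4 = 5 each, +1 to first 1
Round 4: Ashgrove=32 Briarlake=21 Dunmere=19 Hollowpine=21 → close Ashgrove (overflow 20)
  32÷3 = 10 each, +1 to first 2
Round 5: Briarlake=32 Dunmere=30 Hollowpine=31 → close Briarlake (overflow 22)
  32÷2 = 16 each, +1 to first 0
Round 6: Dunmere=46 Hollowpine=47 → close Hollowpine (overflow 38)
  47÷1 = 47 each, +1 to first 0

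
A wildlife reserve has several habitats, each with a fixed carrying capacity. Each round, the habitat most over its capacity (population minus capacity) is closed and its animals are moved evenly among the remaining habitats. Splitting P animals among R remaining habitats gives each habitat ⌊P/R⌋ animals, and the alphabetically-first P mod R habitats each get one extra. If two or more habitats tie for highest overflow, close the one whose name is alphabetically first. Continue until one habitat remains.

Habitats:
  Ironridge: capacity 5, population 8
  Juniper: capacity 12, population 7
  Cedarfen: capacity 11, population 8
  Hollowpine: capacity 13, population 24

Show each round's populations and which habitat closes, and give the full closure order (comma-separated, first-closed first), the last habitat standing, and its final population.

Closure order: Hollowpine, Ironridge, Cedarfen
Last habitat: Juniper with 47 animals

Round 1: Cedarfen=8 Hollowpine=24 Ironridge=8 Juniper=7 → close Hollowpine (overflow 11)
  24÷3 = 8 each, +1 to first 0
Round 2: Cedarfen=16 Ironridge=16 Juniper=15 → close Ironridge (overflow 11)
  16÷2 = 8 each, +1 to first 0
Round 3: Cedarfen=24 Juniper=23 → close Cedarfen (overflow 13)
  24÷1 = 24 each, +1 to first 0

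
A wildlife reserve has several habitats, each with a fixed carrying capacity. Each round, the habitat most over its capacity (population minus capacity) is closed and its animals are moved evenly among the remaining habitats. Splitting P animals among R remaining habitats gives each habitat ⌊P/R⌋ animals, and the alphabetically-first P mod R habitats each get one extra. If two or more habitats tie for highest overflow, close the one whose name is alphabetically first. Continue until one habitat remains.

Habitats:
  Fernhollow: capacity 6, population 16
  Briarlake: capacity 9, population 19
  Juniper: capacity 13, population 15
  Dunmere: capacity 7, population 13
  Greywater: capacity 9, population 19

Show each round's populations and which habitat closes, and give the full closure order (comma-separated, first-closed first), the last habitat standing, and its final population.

Closure order: Briarlake, Fernhollow, Greywater, Dunmere
Last habitat: Juniper with 82 animals

Round 1: Briarlake=19 Dunmere=13 Fernhollow=16 Greywater=19 Juniper=15 → close Briarlake (overflow 10)
  19÷4 = 4 each, +1 to first 3
Round 2: Dunmere=18 Fernhollow=21 Greywater=24 Juniper=19 → close Fernhollow (overflow 15)
  21÷3 = 7 each, +1 to first 0
Round 3: Dunmere=25 Greywater=31 Juniper=26 → close Greywater (overflow 22)
  31÷2 = 15 each, +1 to first 1
Round 4: Dunmere=41 Juniper=41 → close Dunmere (overflow 34)
  41÷1 = 41 each, +1 to first 0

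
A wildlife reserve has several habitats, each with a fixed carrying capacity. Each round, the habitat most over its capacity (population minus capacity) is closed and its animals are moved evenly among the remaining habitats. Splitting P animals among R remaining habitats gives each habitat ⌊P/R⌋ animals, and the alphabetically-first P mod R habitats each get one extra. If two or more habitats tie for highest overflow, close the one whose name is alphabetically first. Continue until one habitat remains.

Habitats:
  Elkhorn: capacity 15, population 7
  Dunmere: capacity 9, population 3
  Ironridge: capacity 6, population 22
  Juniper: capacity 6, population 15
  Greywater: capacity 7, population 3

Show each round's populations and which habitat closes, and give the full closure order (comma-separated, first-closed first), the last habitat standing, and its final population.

Round 1: Dunmere=3 Elkhorn=7 Greywater=3 Ironridge=22 Juniper=15 → close Ironridge (overflow 16)
  22÷4 = 5 each, +1 to first 2
Round 2: Dunmere=9 Elkhorn=13 Greywater=8 Juniper=20 → close Juniper (overflow 14)
  20÷3 = 6 each, +1 to first 2
Round 3: Dunmere=16 Elkhorn=20 Greywater=14 → close Dunmere (overflow 7)
  16÷2 = 8 each, +1 to first 0
Round 4: Elkhorn=28 Greywater=22 → close Greywater (overflow 15)
  22÷1 = 22 each, +1 to first 0

Closure order: Ironridge, Juniper, Dunmere, Greywater
Last habitat: Elkhorn with 50 animals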